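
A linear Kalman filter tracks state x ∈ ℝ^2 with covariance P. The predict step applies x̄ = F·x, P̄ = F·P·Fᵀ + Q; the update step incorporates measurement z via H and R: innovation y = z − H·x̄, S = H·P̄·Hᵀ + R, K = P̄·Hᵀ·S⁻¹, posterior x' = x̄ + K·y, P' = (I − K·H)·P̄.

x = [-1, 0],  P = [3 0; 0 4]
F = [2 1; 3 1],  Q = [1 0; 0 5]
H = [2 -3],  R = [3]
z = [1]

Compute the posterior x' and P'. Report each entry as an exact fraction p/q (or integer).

x' = [-134/131, -137/131]
P' = [1203/131 834/131; 834/131 620/131]

x̄ = F·x = [-2, -3]
P̄ = F·P·Fᵀ + Q = [17 22; 22 36]
y = z − H·x̄ = [-4]
S = H·P̄·Hᵀ + R = [131]
K = P̄·Hᵀ·S⁻¹ = [-32/131; -64/131]
x' = x̄ + K·y = [-134/131, -137/131]
P' = (I − K·H)·P̄ = [1203/131 834/131; 834/131 620/131]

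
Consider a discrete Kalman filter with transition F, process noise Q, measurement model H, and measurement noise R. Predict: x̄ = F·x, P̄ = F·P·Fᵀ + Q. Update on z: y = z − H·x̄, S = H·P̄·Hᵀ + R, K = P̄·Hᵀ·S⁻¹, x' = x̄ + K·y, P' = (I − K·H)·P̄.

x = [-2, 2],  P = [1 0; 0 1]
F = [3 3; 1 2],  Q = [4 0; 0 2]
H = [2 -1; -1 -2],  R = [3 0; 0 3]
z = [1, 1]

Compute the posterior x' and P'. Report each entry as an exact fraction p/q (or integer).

x' = [80/2269, -453/2269]
P' = [1293/2269 81/2269; 81/2269 1158/2269]

x̄ = F·x = [0, 2]
P̄ = F·P·Fᵀ + Q = [22 9; 9 7]
y = z − H·x̄ = [3, 5]
S = H·P̄·Hᵀ + R = [62 -57; -57 89]
K = P̄·Hᵀ·S⁻¹ = [835/2269 -485/2269; -332/2269 -799/2269]
x' = x̄ + K·y = [80/2269, -453/2269]
P' = (I − K·H)·P̄ = [1293/2269 81/2269; 81/2269 1158/2269]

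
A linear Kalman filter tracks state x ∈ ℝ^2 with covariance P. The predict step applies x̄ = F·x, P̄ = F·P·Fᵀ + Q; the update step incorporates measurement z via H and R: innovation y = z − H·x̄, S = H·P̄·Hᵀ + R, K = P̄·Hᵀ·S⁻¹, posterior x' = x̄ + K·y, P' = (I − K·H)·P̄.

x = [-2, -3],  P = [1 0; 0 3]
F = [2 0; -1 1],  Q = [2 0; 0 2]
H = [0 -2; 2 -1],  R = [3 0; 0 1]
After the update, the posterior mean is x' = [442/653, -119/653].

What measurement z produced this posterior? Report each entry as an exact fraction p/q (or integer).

z = [-1, 2]

x̄ = F·x = [-4, -1]
P̄ = F·P·Fᵀ + Q = [6 -2; -2 6]
S = H·P̄·Hᵀ + R = [27 20; 20 39]
K = P̄·Hᵀ·S⁻¹ = [-124/653 298/653; -268/653 -30/653]
x' − x̄ = [3054/653, 534/653] = K·y
y = (KᵀK)⁻¹·Kᵀ·(x' − x̄) = [-3, 9]
z = y + H·x̄ = [-3, 9] + [2, -7] = [-1, 2]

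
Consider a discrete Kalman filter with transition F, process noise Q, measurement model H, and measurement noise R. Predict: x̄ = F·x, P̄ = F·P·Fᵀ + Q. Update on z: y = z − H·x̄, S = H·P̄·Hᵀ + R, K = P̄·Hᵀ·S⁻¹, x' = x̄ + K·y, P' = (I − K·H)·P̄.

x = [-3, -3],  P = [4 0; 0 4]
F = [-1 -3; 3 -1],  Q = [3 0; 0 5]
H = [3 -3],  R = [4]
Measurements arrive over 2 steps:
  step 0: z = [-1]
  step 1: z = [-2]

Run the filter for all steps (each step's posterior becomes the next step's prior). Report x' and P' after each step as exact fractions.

step 0: x̄ = F·x = [12, -6]
step 0: P̄ = F·P·Fᵀ + Q = [43 0; 0 45]
step 0: y = z − H·x̄ = [-55]
step 0: S = H·P̄·Hᵀ + R = [796]
step 0: K = P̄·Hᵀ·S⁻¹ = [129/796; -135/796]
step 0: x' = x̄ + K·y = [2457/796, 2649/796]
step 0: P' = (I − K·H)·P̄ = [17587/796 17415/796; 17415/796 17595/796]
step 1: x̄ = F·x = [-2601/199, 2361/398]
step 1: P̄ = F·P·Fᵀ + Q = [70705/199 -34824/199; -34824/199 18842/199]
step 1: y = z − H·x̄ = [21893/398]
step 1: S = H·P̄·Hᵀ + R = [1433551/199]
step 1: K = P̄·Hᵀ·S⁻¹ = [316587/1433551; -160998/1433551]
step 1: x' = x̄ + K·y = [-2644689/2867102, -704097/2867102]
step 1: P' = (I − K·H)·P̄ = [5687914/1433551 5265798/1433551; 5265798/1433551 5480462/1433551]

step 0: x' = [2457/796, 2649/796], P' = [17587/796 17415/796; 17415/796 17595/796]
step 1: x' = [-2644689/2867102, -704097/2867102], P' = [5687914/1433551 5265798/1433551; 5265798/1433551 5480462/1433551]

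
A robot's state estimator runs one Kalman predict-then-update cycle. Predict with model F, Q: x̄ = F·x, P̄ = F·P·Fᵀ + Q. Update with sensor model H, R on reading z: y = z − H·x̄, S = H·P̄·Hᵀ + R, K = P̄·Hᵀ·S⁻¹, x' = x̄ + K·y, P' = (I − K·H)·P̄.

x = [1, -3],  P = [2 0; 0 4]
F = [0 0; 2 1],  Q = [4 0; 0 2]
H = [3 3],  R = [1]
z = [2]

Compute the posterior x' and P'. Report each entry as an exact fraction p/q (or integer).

x̄ = F·x = [0, -1]
P̄ = F·P·Fᵀ + Q = [4 0; 0 14]
y = z − H·x̄ = [5]
S = H·P̄·Hᵀ + R = [163]
K = P̄·Hᵀ·S⁻¹ = [12/163; 42/163]
x' = x̄ + K·y = [60/163, 47/163]
P' = (I − K·H)·P̄ = [508/163 -504/163; -504/163 518/163]

x' = [60/163, 47/163]
P' = [508/163 -504/163; -504/163 518/163]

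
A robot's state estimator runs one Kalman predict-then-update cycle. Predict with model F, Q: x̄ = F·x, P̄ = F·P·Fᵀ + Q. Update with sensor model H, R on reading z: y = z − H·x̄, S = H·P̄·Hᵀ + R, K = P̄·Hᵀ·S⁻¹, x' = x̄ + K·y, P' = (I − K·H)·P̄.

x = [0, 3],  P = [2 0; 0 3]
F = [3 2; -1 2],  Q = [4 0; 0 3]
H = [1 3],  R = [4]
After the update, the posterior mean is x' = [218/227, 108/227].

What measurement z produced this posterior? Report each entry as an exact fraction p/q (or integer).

x̄ = F·x = [6, 6]
P̄ = F·P·Fᵀ + Q = [34 6; 6 17]
S = H·P̄·Hᵀ + R = [227]
K = P̄·Hᵀ·S⁻¹ = [52/227; 57/227]
x' − x̄ = [-1144/227, -1254/227] = K·y
y = (KᵀK)⁻¹·Kᵀ·(x' − x̄) = [-22]
z = y + H·x̄ = [-22] + [24] = [2]

z = [2]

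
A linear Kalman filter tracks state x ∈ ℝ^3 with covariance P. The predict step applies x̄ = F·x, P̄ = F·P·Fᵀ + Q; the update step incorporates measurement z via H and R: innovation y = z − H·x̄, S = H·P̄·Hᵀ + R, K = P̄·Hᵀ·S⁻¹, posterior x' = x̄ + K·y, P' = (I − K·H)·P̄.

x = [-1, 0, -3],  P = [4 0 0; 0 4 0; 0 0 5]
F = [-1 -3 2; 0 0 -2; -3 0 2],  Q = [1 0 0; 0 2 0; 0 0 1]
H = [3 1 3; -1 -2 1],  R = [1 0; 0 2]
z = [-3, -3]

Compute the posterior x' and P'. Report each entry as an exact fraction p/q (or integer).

x' = [-548935/170768, 155731/42692, 13095/13136]
P' = [1633675/170768 -341951/42692 -89691/13136; -341951/42692 75605/10673 18511/3284; -89691/13136 18511/3284 65615/13136]

x̄ = F·x = [-5, 6, -3]
P̄ = F·P·Fᵀ + Q = [61 -20 32; -20 22 -20; 32 -20 57]
y = z − H·x̄ = [15, 7]
S = H·P̄·Hᵀ + R = [1421 184; 184 144]
K = P̄·Hᵀ·S⁻¹ = [4409/21346 -32025/170768; -376/10673 -11123/42692; 227/1642 3609/13136]
x' = x̄ + K·y = [-548935/170768, 155731/42692, 13095/13136]
P' = (I − K·H)·P̄ = [1633675/170768 -341951/42692 -89691/13136; -341951/42692 75605/10673 18511/3284; -89691/13136 18511/3284 65615/13136]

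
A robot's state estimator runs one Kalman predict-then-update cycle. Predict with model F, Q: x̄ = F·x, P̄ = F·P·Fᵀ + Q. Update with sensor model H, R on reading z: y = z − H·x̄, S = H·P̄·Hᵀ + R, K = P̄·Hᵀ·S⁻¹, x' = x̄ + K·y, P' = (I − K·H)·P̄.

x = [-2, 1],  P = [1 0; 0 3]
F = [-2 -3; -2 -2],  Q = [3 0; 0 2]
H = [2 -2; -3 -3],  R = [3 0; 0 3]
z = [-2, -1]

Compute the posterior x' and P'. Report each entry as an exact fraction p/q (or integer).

x̄ = F·x = [1, 2]
P̄ = F·P·Fᵀ + Q = [34 22; 22 18]
y = z − H·x̄ = [0, 8]
S = H·P̄·Hᵀ + R = [35 -96; -96 867]
K = P̄·Hᵀ·S⁻¹ = [1560/7043 -1192/7043; -1528/7043 -1144/7043]
x' = x̄ + K·y = [-2493/7043, 4934/7043]
P' = (I − K·H)·P̄ = [1766/7043 -574/7043; -574/7043 1718/7043]

x' = [-2493/7043, 4934/7043]
P' = [1766/7043 -574/7043; -574/7043 1718/7043]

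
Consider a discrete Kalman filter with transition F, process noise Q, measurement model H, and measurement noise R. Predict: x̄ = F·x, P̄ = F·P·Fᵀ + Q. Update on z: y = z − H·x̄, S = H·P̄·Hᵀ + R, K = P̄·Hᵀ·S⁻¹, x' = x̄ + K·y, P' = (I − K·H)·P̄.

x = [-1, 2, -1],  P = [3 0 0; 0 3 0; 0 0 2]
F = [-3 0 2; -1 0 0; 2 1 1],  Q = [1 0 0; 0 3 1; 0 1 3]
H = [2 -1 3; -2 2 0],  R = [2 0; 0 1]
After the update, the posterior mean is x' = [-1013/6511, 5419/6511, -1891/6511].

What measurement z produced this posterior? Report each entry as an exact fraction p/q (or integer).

z = [-2, 2]

x̄ = F·x = [1, 1, -1]
P̄ = F·P·Fᵀ + Q = [36 9 -14; 9 6 -5; -14 -5 20]
S = H·P̄·Hᵀ + R = [158 -48; -48 97]
K = P̄·Hᵀ·S⁻¹ = [-555/13022 -3762/6511; -579/13022 -546/6511; 4453/13022 2310/6511]
x' − x̄ = [-7524/6511, -1092/6511, 4620/6511] = K·y
y = (KᵀK)⁻¹·Kᵀ·(x' − x̄) = [0, 2]
z = y + H·x̄ = [0, 2] + [-2, 0] = [-2, 2]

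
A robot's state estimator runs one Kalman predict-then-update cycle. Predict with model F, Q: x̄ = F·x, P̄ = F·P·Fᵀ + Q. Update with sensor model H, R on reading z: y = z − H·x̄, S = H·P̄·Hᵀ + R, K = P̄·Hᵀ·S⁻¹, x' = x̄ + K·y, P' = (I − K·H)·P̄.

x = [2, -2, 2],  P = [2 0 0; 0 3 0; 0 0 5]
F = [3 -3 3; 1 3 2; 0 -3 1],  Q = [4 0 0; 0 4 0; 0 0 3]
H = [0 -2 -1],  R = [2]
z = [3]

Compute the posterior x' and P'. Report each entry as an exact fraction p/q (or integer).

x' = [2598/181, -979/181, 1437/181]
P' = [13414/181 -3711/181 7542/181; -3711/181 1672/181 -3166/181; 7542/181 -3166/181 6334/181]

x̄ = F·x = [18, 0, 8]
P̄ = F·P·Fᵀ + Q = [94 9 42; 9 53 -17; 42 -17 35]
y = z − H·x̄ = [11]
S = H·P̄·Hᵀ + R = [181]
K = P̄·Hᵀ·S⁻¹ = [-60/181; -89/181; -1/181]
x' = x̄ + K·y = [2598/181, -979/181, 1437/181]
P' = (I − K·H)·P̄ = [13414/181 -3711/181 7542/181; -3711/181 1672/181 -3166/181; 7542/181 -3166/181 6334/181]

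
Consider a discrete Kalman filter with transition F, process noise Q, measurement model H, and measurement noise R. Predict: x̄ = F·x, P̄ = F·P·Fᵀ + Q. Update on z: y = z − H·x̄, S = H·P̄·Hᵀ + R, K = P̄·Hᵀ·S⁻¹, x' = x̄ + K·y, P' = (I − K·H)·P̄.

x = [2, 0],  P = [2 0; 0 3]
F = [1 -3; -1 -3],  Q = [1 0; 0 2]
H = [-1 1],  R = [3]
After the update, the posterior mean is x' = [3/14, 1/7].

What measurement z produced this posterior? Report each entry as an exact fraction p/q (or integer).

z = [1]

x̄ = F·x = [2, -2]
P̄ = F·P·Fᵀ + Q = [30 25; 25 31]
S = H·P̄·Hᵀ + R = [14]
K = P̄·Hᵀ·S⁻¹ = [-5/14; 3/7]
x' − x̄ = [-25/14, 15/7] = K·y
y = (KᵀK)⁻¹·Kᵀ·(x' − x̄) = [5]
z = y + H·x̄ = [5] + [-4] = [1]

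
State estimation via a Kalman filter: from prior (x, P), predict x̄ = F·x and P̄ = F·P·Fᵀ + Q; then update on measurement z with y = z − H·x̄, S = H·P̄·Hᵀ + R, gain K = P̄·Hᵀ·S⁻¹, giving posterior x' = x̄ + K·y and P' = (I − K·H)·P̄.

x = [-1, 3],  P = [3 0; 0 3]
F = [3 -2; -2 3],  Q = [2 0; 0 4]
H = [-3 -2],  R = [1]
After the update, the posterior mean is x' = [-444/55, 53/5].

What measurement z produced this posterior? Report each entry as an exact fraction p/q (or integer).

x̄ = F·x = [-9, 11]
P̄ = F·P·Fᵀ + Q = [41 -36; -36 43]
S = H·P̄·Hᵀ + R = [110]
K = P̄·Hᵀ·S⁻¹ = [-51/110; 1/5]
x' − x̄ = [51/55, -2/5] = K·y
y = (KᵀK)⁻¹·Kᵀ·(x' − x̄) = [-2]
z = y + H·x̄ = [-2] + [5] = [3]

z = [3]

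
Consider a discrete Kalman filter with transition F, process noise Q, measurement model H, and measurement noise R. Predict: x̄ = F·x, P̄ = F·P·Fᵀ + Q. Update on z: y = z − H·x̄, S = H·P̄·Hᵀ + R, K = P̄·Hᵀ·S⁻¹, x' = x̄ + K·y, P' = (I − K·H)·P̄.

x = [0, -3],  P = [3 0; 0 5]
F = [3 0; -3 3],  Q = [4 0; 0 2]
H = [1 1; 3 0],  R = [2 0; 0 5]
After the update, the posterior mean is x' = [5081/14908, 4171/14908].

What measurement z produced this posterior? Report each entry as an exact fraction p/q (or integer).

z = [1, 1]

x̄ = F·x = [0, -9]
P̄ = F·P·Fᵀ + Q = [31 -27; -27 74]
S = H·P̄·Hᵀ + R = [53 12; 12 284]
K = P̄·Hᵀ·S⁻¹ = [5/3727 4881/14908; 3580/3727 -4857/14908]
x' − x̄ = [5081/14908, 138343/14908] = K·y
y = (KᵀK)⁻¹·Kᵀ·(x' − x̄) = [10, 1]
z = y + H·x̄ = [10, 1] + [-9, 0] = [1, 1]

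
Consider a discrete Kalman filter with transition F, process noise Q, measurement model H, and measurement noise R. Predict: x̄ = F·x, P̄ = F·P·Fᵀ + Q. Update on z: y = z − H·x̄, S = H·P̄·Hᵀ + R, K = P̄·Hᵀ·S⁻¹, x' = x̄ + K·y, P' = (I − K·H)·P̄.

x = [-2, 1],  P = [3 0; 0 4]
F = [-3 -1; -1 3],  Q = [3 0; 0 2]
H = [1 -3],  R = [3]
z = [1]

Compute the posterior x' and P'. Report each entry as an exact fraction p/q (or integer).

x' = [2593/424, 367/212]
P' = [12567/424 2073/212; 2073/212 377/106]

x̄ = F·x = [5, 5]
P̄ = F·P·Fᵀ + Q = [34 -3; -3 41]
y = z − H·x̄ = [11]
S = H·P̄·Hᵀ + R = [424]
K = P̄·Hᵀ·S⁻¹ = [43/424; -63/212]
x' = x̄ + K·y = [2593/424, 367/212]
P' = (I − K·H)·P̄ = [12567/424 2073/212; 2073/212 377/106]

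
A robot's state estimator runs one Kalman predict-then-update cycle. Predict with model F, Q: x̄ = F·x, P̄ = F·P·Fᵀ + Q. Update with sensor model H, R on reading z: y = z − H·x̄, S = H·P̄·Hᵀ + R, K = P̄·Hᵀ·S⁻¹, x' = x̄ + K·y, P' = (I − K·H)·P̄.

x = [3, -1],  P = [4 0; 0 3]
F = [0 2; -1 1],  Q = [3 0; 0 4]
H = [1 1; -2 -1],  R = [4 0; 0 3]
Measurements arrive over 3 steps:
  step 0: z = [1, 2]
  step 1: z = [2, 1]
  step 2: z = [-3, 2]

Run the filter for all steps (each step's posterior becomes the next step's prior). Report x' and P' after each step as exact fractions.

step 0: x̄ = F·x = [-2, -4]
step 0: P̄ = F·P·Fᵀ + Q = [15 6; 6 11]
step 0: y = z − H·x̄ = [7, -6]
step 0: S = H·P̄·Hᵀ + R = [42 -59; -59 98]
step 0: K = P̄·Hᵀ·S⁻¹ = [-66/635 -273/635; 309/635 37/635]
step 0: x' = x̄ + K·y = [-94/635, -599/635]
step 0: P' = (I − K·H)·P̄ = [1083/635 -1347/635; -1347/635 2583/635]
step 1: x̄ = F·x = [-1198/635, -101/127]
step 1: P̄ = F·P·Fᵀ + Q = [12237/635 1572/127; 1572/127 1780/127]
step 1: y = z − H·x̄ = [2973/635, -2266/635]
step 1: S = H·P̄·Hᵀ + R = [39397/635 -56954/635; -56954/635 91193/635]
step 1: K = P̄·Hᵀ·S⁻¹ = [-13929/549563 -203556/549563; 198720/549563 -24260/549563]
step 1: x' = x̄ + K·y = [-375637/549563, 579903/549563]
step 1: P' = (I − K·H)·P̄ = [666384/549563 -722100/549563; -722100/549563 1516980/549563]
step 2: x̄ = F·x = [1159806/549563, 955540/549563]
step 2: P̄ = F·P·Fᵀ + Q = [7716609/549563 4478160/549563; 4478160/549563 5825816/549563]
step 2: y = z − H·x̄ = [-3764035/549563, 4374278/549563]
step 2: S = H·P̄·Hᵀ + R = [24696997/549563 -34693514/549563; -34693514/549563 56253581/549563]
step 2: K = P̄·Hᵀ·S⁻¹ = [-8727381/337822247 -124957200/337822247; 121535304/337822247 -13816856/337822247]
step 2: x' = x̄ + K·y = [-221883741/337822247, -355007956/337822247]
step 2: P' = (I − K·H)·P̄ = [409781124/337822247 -444690648/337822247; -444690648/337822247 930831864/337822247]

step 0: x' = [-94/635, -599/635], P' = [1083/635 -1347/635; -1347/635 2583/635]
step 1: x' = [-375637/549563, 579903/549563], P' = [666384/549563 -722100/549563; -722100/549563 1516980/549563]
step 2: x' = [-221883741/337822247, -355007956/337822247], P' = [409781124/337822247 -444690648/337822247; -444690648/337822247 930831864/337822247]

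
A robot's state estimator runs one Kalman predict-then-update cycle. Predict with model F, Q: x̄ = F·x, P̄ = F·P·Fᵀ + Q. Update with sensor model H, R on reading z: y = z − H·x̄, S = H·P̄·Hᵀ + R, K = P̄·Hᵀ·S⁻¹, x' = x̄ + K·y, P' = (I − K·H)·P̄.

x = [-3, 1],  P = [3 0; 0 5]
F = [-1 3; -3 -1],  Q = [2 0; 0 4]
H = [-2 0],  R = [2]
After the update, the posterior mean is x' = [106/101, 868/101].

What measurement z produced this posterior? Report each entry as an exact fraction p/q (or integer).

x̄ = F·x = [6, 8]
P̄ = F·P·Fᵀ + Q = [50 -6; -6 36]
S = H·P̄·Hᵀ + R = [202]
K = P̄·Hᵀ·S⁻¹ = [-50/101; 6/101]
x' − x̄ = [-500/101, 60/101] = K·y
y = (KᵀK)⁻¹·Kᵀ·(x' − x̄) = [10]
z = y + H·x̄ = [10] + [-12] = [-2]

z = [-2]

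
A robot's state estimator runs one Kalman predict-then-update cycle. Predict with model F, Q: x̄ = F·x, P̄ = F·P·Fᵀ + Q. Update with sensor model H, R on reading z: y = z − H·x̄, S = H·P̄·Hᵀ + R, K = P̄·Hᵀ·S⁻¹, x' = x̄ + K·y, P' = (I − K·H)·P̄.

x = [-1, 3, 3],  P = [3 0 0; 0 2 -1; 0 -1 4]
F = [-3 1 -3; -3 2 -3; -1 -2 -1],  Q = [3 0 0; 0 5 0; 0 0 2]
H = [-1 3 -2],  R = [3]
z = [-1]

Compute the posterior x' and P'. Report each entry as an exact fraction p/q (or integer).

x̄ = F·x = [-3, 0, -8]
P̄ = F·P·Fᵀ + Q = [74 76 12; 76 88 9; 12 9 13]
y = z − H·x̄ = [-20]
S = H·P̄·Hᵀ + R = [405]
K = P̄·Hᵀ·S⁻¹ = [26/81; 34/81; -11/405]
x' = x̄ + K·y = [-763/81, -680/81, -604/81]
P' = (I − K·H)·P̄ = [2614/81 1736/81 1258/81; 1736/81 1348/81 1103/81; 1258/81 1103/81 5144/405]

x' = [-763/81, -680/81, -604/81]
P' = [2614/81 1736/81 1258/81; 1736/81 1348/81 1103/81; 1258/81 1103/81 5144/405]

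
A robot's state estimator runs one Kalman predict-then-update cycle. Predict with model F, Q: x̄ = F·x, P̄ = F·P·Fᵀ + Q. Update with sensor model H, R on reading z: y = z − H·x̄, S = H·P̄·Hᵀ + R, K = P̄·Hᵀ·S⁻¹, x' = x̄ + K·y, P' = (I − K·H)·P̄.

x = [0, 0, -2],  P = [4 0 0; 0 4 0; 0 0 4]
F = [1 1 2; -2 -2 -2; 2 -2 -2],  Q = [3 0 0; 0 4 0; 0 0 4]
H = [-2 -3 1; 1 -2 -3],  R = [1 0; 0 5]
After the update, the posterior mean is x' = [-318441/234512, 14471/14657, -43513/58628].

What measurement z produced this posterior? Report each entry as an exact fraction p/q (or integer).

z = [-1, -1]

x̄ = F·x = [-4, 4, 4]
P̄ = F·P·Fᵀ + Q = [27 -32 -16; -32 52 16; -16 16 52]
S = H·P̄·Hᵀ + R = [213 70; 70 1124]
K = P̄·Hᵀ·S⁻¹ = [9747/117256 27787/234512; -4534/14657 -2117/14657; 6843/29314 -11493/58628]
x' − x̄ = [619607/234512, -44157/14657, -278025/58628] = K·y
y = (KᵀK)⁻¹·Kᵀ·(x' − x̄) = [-1, 23]
z = y + H·x̄ = [-1, 23] + [0, -24] = [-1, -1]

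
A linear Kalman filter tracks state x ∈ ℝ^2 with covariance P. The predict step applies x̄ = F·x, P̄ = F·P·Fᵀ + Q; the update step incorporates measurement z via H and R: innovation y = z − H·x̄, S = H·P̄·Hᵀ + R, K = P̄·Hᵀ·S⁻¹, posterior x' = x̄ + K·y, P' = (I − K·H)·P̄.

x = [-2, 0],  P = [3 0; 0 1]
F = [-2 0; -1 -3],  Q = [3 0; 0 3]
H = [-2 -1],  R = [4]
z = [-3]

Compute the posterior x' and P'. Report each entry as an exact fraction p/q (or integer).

x̄ = F·x = [4, 2]
P̄ = F·P·Fᵀ + Q = [15 6; 6 15]
y = z − H·x̄ = [7]
S = H·P̄·Hᵀ + R = [103]
K = P̄·Hᵀ·S⁻¹ = [-36/103; -27/103]
x' = x̄ + K·y = [160/103, 17/103]
P' = (I − K·H)·P̄ = [249/103 -354/103; -354/103 816/103]

x' = [160/103, 17/103]
P' = [249/103 -354/103; -354/103 816/103]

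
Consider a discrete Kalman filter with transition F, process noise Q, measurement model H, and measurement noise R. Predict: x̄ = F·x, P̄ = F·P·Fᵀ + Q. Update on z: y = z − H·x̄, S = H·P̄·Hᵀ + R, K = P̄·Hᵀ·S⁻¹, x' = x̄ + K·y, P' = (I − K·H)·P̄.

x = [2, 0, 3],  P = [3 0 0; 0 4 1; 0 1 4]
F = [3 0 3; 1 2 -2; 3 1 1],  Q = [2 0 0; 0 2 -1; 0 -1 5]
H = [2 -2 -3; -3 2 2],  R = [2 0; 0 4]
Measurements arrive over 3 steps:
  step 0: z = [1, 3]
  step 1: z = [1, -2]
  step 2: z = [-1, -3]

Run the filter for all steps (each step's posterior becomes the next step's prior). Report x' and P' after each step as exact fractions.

step 0: x' = [-9143/5081, -2411/20324, -28031/20324], P' = [12588/5081 9632/5081 3528/5081; 9632/5081 94891/20324 -34989/20324; 3528/5081 -34989/20324 39619/20324]
step 1: x' = [133673348/464323479, -1080624376/2321617395, 84634651/773872465], P' = [1158186304/464323479 905875994/464323479 104067564/154774493; 905875994/464323479 11144896079/2321617395 -1364051604/773872465; 104067564/154774493 -1364051604/773872465 1515505962/773872465]
step 2: x' = [48353706745587/22571325670811, -1163606488595/22571325670811, 40321446848811/22571325670811], P' = [168998049154108/67713977012433 132320757408914/67713977012433 15153743230008/22571325670811; 132320757408914/67713977012433 325487335631392/67713977012433 -39824297262666/22571325670811; 15153743230008/22571325670811 -39824297262666/22571325670811 44210634590134/22571325670811]

step 0: x̄ = F·x = [15, -4, 9]
step 0: P̄ = F·P·Fᵀ + Q = [65 -9 42; -9 29 8; 42 8 42]
step 0: y = z − H·x̄ = [-10, 38]
step 0: S = H·P̄·Hᵀ + R = [420 -382; -382 541]
step 0: K = P̄·Hᵀ·S⁻¹ = [-2336/5081 -2861/5081; -7759/40648 1055/20324; -20655/40648 -8269/20324]
step 0: x' = x̄ + K·y = [-9143/5081, -2411/20324, -28031/20324]
step 0: P' = (I − K·H)·P̄ = [12588/5081 9632/5081 3528/5081; 9632/5081 94891/20324 -34989/20324; 3528/5081 -34989/20324 39619/20324]
step 1: x̄ = F·x = [-193809/20324, 3667/5081, -70079/10162]
step 1: P̄ = F·P·Fᵀ + Q = [1104403/20324 -26940/5081 375993/10162; -26940/5081 251654/5081 110103/5081; 375993/10162 110103/5081 233790/5081]
step 1: y = z − H·x̄ = [4201/5081, -371095/20324]
step 1: S = H·P̄·Hᵀ + R = [3506089/5081 -2992436/5081; -2992436/5081 13580611/20324]
step 1: K = P̄·Hᵀ·S⁻¹ = [-215993728/464323479 -259600385/464323479; -477283891/2321617395 129335656/2321617395; -388869519/773872465 -314526186/773872465]
step 1: x' = x̄ + K·y = [133673348/464323479, -1080624376/2321617395, 84634651/773872465]
step 1: P' = (I − K·H)·P̄ = [1158186304/464323479 905875994/464323479 104067564/154774493; 905875994/464323479 11144896079/2321617395 -1364051604/773872465; 104067564/154774493 -1364051604/773872465 1515505962/773872465]
step 2: x̄ = F·x = [922270693/773872465, -2000689918/2321617395, 1178379797/2321617395]
step 2: P̄ = F·P·Fᵀ + Q = [41926173908/773872465 -3988667396/773872465 28600591444/773872465; -3988667396/773872465 117810526706/2321617395 52148526041/2321617395; 28600591444/773872465 52148526041/2321617395 107775935576/2321617395]
step 2: y = z − H·x̄ = [-8321481998/2321617395, 2980204294/2321617395]
step 2: S = H·P̄·Hᵀ + R = [1640871886706/2321617395 -1398291066598/2321617395; -1398291066598/2321617395 1574797956824/2321617395]
step 2: K = P̄·Hᵀ·S⁻¹ = [-31514552789842/67713977012433 -37857543316112/67713977012433; -13957240540481/67713977012433 7533307730023/135427954024866; -11337911392527/22571325670811 -9172138758772/22571325670811]
step 2: x' = x̄ + K·y = [48353706745587/22571325670811, -1163606488595/22571325670811, 40321446848811/22571325670811]
step 2: P' = (I − K·H)·P̄ = [168998049154108/67713977012433 132320757408914/67713977012433 15153743230008/22571325670811; 132320757408914/67713977012433 325487335631392/67713977012433 -39824297262666/22571325670811; 15153743230008/22571325670811 -39824297262666/22571325670811 44210634590134/22571325670811]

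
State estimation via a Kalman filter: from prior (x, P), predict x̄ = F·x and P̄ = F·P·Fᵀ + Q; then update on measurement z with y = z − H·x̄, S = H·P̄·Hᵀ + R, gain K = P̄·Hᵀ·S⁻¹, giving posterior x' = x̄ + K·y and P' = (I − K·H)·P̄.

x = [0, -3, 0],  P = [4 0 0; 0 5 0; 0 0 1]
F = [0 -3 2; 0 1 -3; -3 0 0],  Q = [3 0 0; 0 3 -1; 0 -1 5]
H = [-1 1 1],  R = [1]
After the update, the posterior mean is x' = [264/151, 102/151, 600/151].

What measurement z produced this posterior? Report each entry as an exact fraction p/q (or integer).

z = [3]

x̄ = F·x = [9, -3, 0]
P̄ = F·P·Fᵀ + Q = [52 -21 0; -21 17 -1; 0 -1 41]
S = H·P̄·Hᵀ + R = [151]
K = P̄·Hᵀ·S⁻¹ = [-73/151; 37/151; 40/151]
x' − x̄ = [-1095/151, 555/151, 600/151] = K·y
y = (KᵀK)⁻¹·Kᵀ·(x' − x̄) = [15]
z = y + H·x̄ = [15] + [-12] = [3]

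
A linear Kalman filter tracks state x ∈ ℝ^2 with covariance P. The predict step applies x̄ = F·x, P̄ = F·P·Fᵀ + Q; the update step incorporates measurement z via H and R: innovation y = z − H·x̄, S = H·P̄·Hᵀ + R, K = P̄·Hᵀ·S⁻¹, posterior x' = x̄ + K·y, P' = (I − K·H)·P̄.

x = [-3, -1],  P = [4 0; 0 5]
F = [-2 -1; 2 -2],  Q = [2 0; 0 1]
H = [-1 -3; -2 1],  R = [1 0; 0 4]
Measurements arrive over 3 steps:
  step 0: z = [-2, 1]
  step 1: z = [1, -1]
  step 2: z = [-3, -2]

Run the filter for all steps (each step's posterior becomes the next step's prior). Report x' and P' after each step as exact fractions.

step 0: x' = [1753/20686, 6662/10343], P' = [30247/41372 -4087/20686; -4087/20686 1667/10343]
step 1: x' = [177943/5482255, -433237/1096451], P' = [3424254/5482255 -192692/1096451; -192692/1096451 169676/1096451]
step 2: x' = [5766375113/5164454033, 3149850600/5164454033], P' = [3203264578/5164454033 -898043924/5164454033; -898043924/5164454033 794990060/5164454033]

step 0: x̄ = F·x = [7, -4]
step 0: P̄ = F·P·Fᵀ + Q = [23 -6; -6 37]
step 0: y = z − H·x̄ = [-7, 19]
step 0: S = H·P̄·Hᵀ + R = [321 -95; -95 157]
step 0: K = P̄·Hᵀ·S⁻¹ = [-5725/41372 -17167/41372; -5915/20686 2877/20686]
step 0: x' = x̄ + K·y = [1753/20686, 6662/10343]
step 0: P' = (I − K·H)·P̄ = [30247/41372 -4087/20686; -4087/20686 1667/10343]
step 1: x̄ = F·x = [-8415/10343, -11571/10343]
step 1: P̄ = F·P·Fᵀ + Q = [44426/10343 -31000/10343; -31000/10343 63606/10343]
step 1: y = z − H·x̄ = [-32785/10343, -15602/10343]
step 1: S = H·P̄·Hᵀ + R = [441223/10343 -256966/10343; -256966/10343 406682/10343]
step 1: K = P̄·Hᵀ·S⁻¹ = [-533874/5482255 -1952992/5482255; -316336/1096451 138765/1096451]
step 1: x' = x̄ + K·y = [177943/5482255, -433237/1096451]
step 1: P' = (I − K·H)·P̄ = [3424254/5482255 -192692/1096451; -192692/1096451 169676/1096451]
step 2: x̄ = F·x = [1810299/5482255, 4688256/5482255]
step 2: P̄ = F·P·Fᵀ + Q = [21656066/5482255 -13927176/5482255; -13927176/5482255 30280471/5482255]
step 2: y = z − H·x̄ = [-571698/5482255, -12032168/5482255]
step 2: S = H·P̄·Hᵀ + R = [216099504/5482255 -117165161/5482255; -117165161/5482255 194542459/5482255]
step 2: K = P̄·Hᵀ·S⁻¹ = [-509132806/5164454033 -1826143270/5164454033; -1486926256/5164454033 647769477/5164454033]
step 2: x' = x̄ + K·y = [5766375113/5164454033, 3149850600/5164454033]
step 2: P' = (I − K·H)·P̄ = [3203264578/5164454033 -898043924/5164454033; -898043924/5164454033 794990060/5164454033]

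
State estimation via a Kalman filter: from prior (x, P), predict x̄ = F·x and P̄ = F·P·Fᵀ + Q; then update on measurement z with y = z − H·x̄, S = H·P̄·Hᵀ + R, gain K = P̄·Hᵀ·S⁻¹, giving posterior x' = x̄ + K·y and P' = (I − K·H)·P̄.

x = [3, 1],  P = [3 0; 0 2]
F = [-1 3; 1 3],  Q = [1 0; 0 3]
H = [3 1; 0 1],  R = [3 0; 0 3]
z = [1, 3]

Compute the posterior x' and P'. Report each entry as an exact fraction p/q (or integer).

x' = [-11/13, 181/52]
P' = [7/13 -9/13; -9/13 933/416]

x̄ = F·x = [0, 6]
P̄ = F·P·Fᵀ + Q = [22 15; 15 24]
y = z − H·x̄ = [-5, -3]
S = H·P̄·Hᵀ + R = [315 69; 69 27]
K = P̄·Hᵀ·S⁻¹ = [4/13 -3/13; 23/416 311/416]
x' = x̄ + K·y = [-11/13, 181/52]
P' = (I − K·H)·P̄ = [7/13 -9/13; -9/13 933/416]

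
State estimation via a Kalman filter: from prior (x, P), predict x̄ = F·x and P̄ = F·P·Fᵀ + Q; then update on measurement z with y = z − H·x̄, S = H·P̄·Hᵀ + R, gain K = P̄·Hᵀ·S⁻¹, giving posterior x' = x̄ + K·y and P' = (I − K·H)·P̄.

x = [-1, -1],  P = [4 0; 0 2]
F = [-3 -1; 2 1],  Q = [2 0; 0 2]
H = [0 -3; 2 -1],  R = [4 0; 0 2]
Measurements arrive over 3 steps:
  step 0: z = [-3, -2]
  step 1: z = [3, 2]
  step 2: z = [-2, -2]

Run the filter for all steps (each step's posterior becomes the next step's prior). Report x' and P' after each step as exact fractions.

step 0: x' = [-225/373, 321/373], P' = [381/746 49/373; 49/373 134/373]
step 1: x' = [43899/67136, -43141/50352], P' = [33269/67136 2167/16784; 2167/16784 4471/12588]
step 2: x' = [-20170183/26623056, 1967921/3327882], P' = [26371393/53246112 859633/6655764; 859633/6655764 590966/1663941]

step 0: x̄ = F·x = [4, -3]
step 0: P̄ = F·P·Fᵀ + Q = [40 -26; -26 20]
step 0: y = z − H·x̄ = [-12, -13]
step 0: S = H·P̄·Hᵀ + R = [184 216; 216 286]
step 0: K = P̄·Hᵀ·S⁻¹ = [-147/1492 166/373; -201/746 -18/373]
step 0: x' = x̄ + K·y = [-225/373, 321/373]
step 0: P' = (I − K·H)·P̄ = [381/746 49/373; 49/373 134/373]
step 1: x̄ = F·x = [354/373, -129/373]
step 1: P̄ = F·P·Fᵀ + Q = [5777/746 -1522/373; -1522/373 1838/373]
step 1: y = z − H·x̄ = [732/373, -91/373]
step 1: S = H·P̄·Hᵀ + R = [18034/373 14646/373; 14646/373 20226/373]
step 1: K = P̄·Hᵀ·S⁻¹ = [-6501/67136 28935/67136; -4471/16784 -2441/50352]
step 1: x' = x̄ + K·y = [43899/67136, -43141/50352]
step 1: P' = (I − K·H)·P̄ = [33269/67136 2167/16784; 2167/16784 4471/12588]
step 2: x̄ = F·x = [-222527/201408, 45415/100704]
step 2: P̄ = F·P·Fᵀ + Q = [1528639/201408 -400199/100704; -400199/100704 244399/50352]
step 2: y = z − H·x̄ = [-21721/33568, 11089/16784]
step 2: S = H·P̄·Hᵀ + R = [800333/16784 322299/8392; 322299/8392 222845/4196]
step 2: K = P̄·Hᵀ·S⁻¹ = [-859633/8874352 7644287/17748704; -295483/1109294 -107433/2218588]
step 2: x' = x̄ + K·y = [-20170183/26623056, 1967921/3327882]
step 2: P' = (I − K·H)·P̄ = [26371393/53246112 859633/6655764; 859633/6655764 590966/1663941]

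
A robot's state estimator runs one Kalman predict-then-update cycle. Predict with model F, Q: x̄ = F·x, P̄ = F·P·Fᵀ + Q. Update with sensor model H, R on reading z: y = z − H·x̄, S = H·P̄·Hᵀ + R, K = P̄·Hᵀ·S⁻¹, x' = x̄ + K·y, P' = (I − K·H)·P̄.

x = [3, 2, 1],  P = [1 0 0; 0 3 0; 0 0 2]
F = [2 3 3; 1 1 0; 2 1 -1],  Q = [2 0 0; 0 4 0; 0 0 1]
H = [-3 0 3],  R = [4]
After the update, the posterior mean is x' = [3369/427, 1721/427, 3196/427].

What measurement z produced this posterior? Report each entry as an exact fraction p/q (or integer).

x̄ = F·x = [15, 5, 7]
P̄ = F·P·Fᵀ + Q = [51 11 7; 11 8 5; 7 5 10]
S = H·P̄·Hᵀ + R = [427]
K = P̄·Hᵀ·S⁻¹ = [-132/427; -18/427; 9/427]
x' − x̄ = [-3036/427, -414/427, 207/427] = K·y
y = (KᵀK)⁻¹·Kᵀ·(x' − x̄) = [23]
z = y + H·x̄ = [23] + [-24] = [-1]

z = [-1]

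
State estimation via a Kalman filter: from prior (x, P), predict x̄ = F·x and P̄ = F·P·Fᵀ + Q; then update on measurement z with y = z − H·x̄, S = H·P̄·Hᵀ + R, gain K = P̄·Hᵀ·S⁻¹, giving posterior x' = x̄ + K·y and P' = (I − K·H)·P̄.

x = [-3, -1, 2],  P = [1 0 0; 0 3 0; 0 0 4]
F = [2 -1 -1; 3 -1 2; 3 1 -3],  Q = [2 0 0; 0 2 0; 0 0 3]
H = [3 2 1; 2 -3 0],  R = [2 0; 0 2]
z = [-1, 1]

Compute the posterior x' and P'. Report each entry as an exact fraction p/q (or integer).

x̄ = F·x = [-7, -4, -16]
P̄ = F·P·Fᵀ + Q = [13 1 15; 1 30 -18; 15 -18 51]
y = z − H·x̄ = [44, 3]
S = H·P̄·Hᵀ + R = [320 -23; -23 312]
K = P̄·Hᵀ·S⁻¹ = [383/2113 184/2113; 12016/99311 -27125/99311; 20652/99311 28260/99311]
x' = x̄ + K·y = [2613/2113, 50085/99311, -595508/99311]
P' = (I − K·H)·P̄ = [1789/2113 1070/2113 -6741/2113; 1070/2113 51610/99311 -230058/99311; -6741/2113 -230058/99311 1451901/99311]

x' = [2613/2113, 50085/99311, -595508/99311]
P' = [1789/2113 1070/2113 -6741/2113; 1070/2113 51610/99311 -230058/99311; -6741/2113 -230058/99311 1451901/99311]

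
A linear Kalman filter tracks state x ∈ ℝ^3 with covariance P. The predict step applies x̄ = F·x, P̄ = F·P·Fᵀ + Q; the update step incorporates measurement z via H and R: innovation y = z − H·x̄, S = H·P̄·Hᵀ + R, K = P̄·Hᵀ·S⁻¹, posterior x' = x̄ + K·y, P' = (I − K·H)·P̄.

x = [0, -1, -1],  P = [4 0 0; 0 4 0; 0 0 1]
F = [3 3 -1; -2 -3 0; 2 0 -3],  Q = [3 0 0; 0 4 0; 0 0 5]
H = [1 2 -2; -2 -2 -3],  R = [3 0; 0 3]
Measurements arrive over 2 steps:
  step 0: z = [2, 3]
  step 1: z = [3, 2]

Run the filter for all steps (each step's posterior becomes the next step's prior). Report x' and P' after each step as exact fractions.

step 0: x' = [-17643/4223, 12585/4223, -16/103], P' = [241153/8446 -86066/4223 -1117/206; -86066/4223 314944/21115 1966/515; -1117/206 1966/515 1303/1030]
step 1: x' = [-475837618/1282885049, 884725763/1282885049, -1167730380/1282885049], P' = [37508272252/6414425245 -25896691282/6414425245 -7088837594/6414425245; -25896691282/6414425245 20216788852/6414425245 4558549934/6414425245; -7088837594/6414425245 4558549934/6414425245 2855841613/6414425245]

step 0: x̄ = F·x = [-2, 3, 3]
step 0: P̄ = F·P·Fᵀ + Q = [76 -60 27; -60 56 -16; 27 -16 30]
step 0: y = z − H·x̄ = [4, 14]
step 0: S = H·P̄·Hᵀ + R = [203 223; 223 453]
step 0: K = P̄·Hᵀ·S⁻¹ = [-3839/8446 -217/8446; 12782/21115 -3682/21115; -109/1030 -201/1030]
step 0: x' = x̄ + K·y = [-17643/4223, 12585/4223, -16/103]
step 0: P' = (I − K·H)·P̄ = [241153/8446 -86066/4223 -1117/206; -86066/4223 314944/21115 1966/515; -1117/206 1966/515 1303/1030]
step 1: x̄ = F·x = [-14518/4223, -2469/4223, -33318/4223]
step 1: P̄ = F·P·Fᵀ + Q = [807874/21115 15992/21115 1649413/21115; 15992/21115 166526/21115 208949/21115; 1649413/21115 208949/21115 8262837/42230]
step 1: y = z − H·x̄ = [-34511/4223, -125482/4223]
step 1: S = H·P̄·Hᵀ + R = [9857721/21115 23642222/21115; 23642222/21115 127143983/42230]
step 1: K = P̄·Hᵀ·S⁻¹ = [-35811708/6414425245 -652216386/6414425245; 1806595518/6414425245 -771948314/6414425245; -1227806984/6414425245 -1168983173/6414425245]
step 1: x' = x̄ + K·y = [-475837618/1282885049, 884725763/1282885049, -1167730380/1282885049]
step 1: P' = (I − K·H)·P̄ = [37508272252/6414425245 -25896691282/6414425245 -7088837594/6414425245; -25896691282/6414425245 20216788852/6414425245 4558549934/6414425245; -7088837594/6414425245 4558549934/6414425245 2855841613/6414425245]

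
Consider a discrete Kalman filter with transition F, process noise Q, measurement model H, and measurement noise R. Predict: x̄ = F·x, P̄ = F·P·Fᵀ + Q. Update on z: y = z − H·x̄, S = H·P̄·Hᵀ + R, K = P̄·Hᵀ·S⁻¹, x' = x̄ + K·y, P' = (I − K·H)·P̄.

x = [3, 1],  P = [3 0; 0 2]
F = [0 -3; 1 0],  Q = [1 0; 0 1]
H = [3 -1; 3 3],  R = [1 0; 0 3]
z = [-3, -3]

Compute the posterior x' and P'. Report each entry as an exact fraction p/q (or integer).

x' = [-231/229, 3/17]
P' = [19/229 0; 0 4/17]

x̄ = F·x = [-3, 3]
P̄ = F·P·Fᵀ + Q = [19 0; 0 4]
y = z − H·x̄ = [9, -3]
S = H·P̄·Hᵀ + R = [176 159; 159 210]
K = P̄·Hᵀ·S⁻¹ = [57/229 19/229; -4/17 4/17]
x' = x̄ + K·y = [-231/229, 3/17]
P' = (I − K·H)·P̄ = [19/229 0; 0 4/17]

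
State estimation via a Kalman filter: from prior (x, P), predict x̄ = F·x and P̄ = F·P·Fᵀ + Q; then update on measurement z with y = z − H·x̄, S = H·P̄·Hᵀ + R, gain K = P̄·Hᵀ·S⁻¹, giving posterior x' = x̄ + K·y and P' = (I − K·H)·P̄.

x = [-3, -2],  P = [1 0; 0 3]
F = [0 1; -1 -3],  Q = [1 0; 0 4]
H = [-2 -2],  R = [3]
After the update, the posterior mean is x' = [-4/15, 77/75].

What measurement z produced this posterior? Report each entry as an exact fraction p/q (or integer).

x̄ = F·x = [-2, 9]
P̄ = F·P·Fᵀ + Q = [4 -9; -9 32]
S = H·P̄·Hᵀ + R = [75]
K = P̄·Hᵀ·S⁻¹ = [2/15; -46/75]
x' − x̄ = [26/15, -598/75] = K·y
y = (KᵀK)⁻¹·Kᵀ·(x' − x̄) = [13]
z = y + H·x̄ = [13] + [-14] = [-1]

z = [-1]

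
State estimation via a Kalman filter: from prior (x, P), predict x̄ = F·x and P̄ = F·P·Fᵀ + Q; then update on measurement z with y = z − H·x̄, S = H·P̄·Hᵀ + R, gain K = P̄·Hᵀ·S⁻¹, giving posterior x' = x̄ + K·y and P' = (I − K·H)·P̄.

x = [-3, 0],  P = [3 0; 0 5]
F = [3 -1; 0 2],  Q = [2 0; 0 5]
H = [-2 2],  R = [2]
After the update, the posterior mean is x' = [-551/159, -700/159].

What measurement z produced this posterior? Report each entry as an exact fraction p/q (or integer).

z = [-2]

x̄ = F·x = [-9, 0]
P̄ = F·P·Fᵀ + Q = [34 -10; -10 25]
S = H·P̄·Hᵀ + R = [318]
K = P̄·Hᵀ·S⁻¹ = [-44/159; 35/159]
x' − x̄ = [880/159, -700/159] = K·y
y = (KᵀK)⁻¹·Kᵀ·(x' − x̄) = [-20]
z = y + H·x̄ = [-20] + [18] = [-2]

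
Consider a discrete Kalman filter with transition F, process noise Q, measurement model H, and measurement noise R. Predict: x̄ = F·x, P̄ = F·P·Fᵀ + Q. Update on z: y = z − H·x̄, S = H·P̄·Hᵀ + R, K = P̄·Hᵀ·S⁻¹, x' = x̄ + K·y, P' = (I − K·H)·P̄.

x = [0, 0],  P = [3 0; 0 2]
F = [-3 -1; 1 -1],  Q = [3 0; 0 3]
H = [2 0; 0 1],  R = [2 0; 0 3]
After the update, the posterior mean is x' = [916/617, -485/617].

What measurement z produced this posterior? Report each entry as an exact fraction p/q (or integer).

x̄ = F·x = [0, 0]
P̄ = F·P·Fᵀ + Q = [32 -7; -7 8]
S = H·P̄·Hᵀ + R = [130 -14; -14 11]
K = P̄·Hᵀ·S⁻¹ = [303/617 -7/617; -21/617 422/617]
x' − x̄ = [916/617, -485/617] = K·y
y = (KᵀK)⁻¹·Kᵀ·(x' − x̄) = [3, -1]
z = y + H·x̄ = [3, -1] + [0, 0] = [3, -1]

z = [3, -1]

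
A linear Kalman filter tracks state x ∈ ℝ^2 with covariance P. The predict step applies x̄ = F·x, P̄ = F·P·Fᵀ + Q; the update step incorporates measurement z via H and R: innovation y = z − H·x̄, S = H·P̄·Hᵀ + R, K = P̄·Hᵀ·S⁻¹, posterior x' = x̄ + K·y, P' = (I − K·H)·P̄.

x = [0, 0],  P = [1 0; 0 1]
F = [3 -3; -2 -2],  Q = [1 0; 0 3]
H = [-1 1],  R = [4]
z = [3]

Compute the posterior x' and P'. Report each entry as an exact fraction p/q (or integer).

x̄ = F·x = [0, 0]
P̄ = F·P·Fᵀ + Q = [19 0; 0 11]
y = z − H·x̄ = [3]
S = H·P̄·Hᵀ + R = [34]
K = P̄·Hᵀ·S⁻¹ = [-19/34; 11/34]
x' = x̄ + K·y = [-57/34, 33/34]
P' = (I − K·H)·P̄ = [285/34 209/34; 209/34 253/34]

x' = [-57/34, 33/34]
P' = [285/34 209/34; 209/34 253/34]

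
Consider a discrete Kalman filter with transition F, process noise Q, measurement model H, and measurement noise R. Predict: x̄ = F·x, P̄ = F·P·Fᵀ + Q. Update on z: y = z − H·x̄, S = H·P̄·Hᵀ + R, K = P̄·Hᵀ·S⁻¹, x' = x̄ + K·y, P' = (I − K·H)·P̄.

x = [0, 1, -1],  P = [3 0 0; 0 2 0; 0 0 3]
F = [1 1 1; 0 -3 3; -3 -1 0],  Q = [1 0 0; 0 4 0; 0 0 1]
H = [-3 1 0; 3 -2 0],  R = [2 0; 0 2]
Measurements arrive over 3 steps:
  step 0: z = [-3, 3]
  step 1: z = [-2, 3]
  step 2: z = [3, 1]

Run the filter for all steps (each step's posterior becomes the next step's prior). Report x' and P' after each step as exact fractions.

step 0: x̄ = F·x = [0, -6, -1]
step 0: P̄ = F·P·Fᵀ + Q = [9 3 -11; 3 49 6; -11 6 30]
step 0: y = z − H·x̄ = [3, -9]
step 0: S = H·P̄·Hᵀ + R = [114 -152; -152 243]
step 0: K = P̄·Hᵀ·S⁻¹ = [-120/209 -3/11; -1904/2299 -107/121; 2637/4598 21/121]
step 0: x' = x̄ + K·y = [153/209, -1209/2299, -3869/4598]
step 0: P' = (I − K·H)·P̄ = [18/19 354/209 -184/209; 354/209 7874/2299 -3435/2299; -184/209 -3435/2299 71007/4598]
step 1: x̄ = F·x = [-2921/4598, -4353/4598, -3840/2299]
step 1: P̄ = F·P·Fᵀ + Q = [89449/4598 130269/4598 -20477/2299; 130269/4598 922847/4598 87189/2299; -20477/2299 87189/2299 53139/2299]
step 1: y = z − H·x̄ = [-6803/2299, 729/242]
step 1: S = H·P̄·Hᵀ + R = [477735/2299 -38903/121; -38903/121 154863/242]
step 1: K = P̄·Hᵀ·S⁻¹ = [-85849530/136137403 -42771069/136137403; -127295981/136137403 -131269835/136137403; 38581686/136137403 -2436450/136137403]
step 1: x' = x̄ + K·y = [355139/1248967, -1354469/1248967, -3200883/1248967]
step 1: P' = (I − K·H)·P̄ = [142980086/136137403 257241198/136137403 -49817948/136137403; 257241198/136137403 517131632/136137403 -72290472/136137403; -49817948/136137403 -72290472/136137403 402635253/136137403]
step 2: x̄ = F·x = [-4200213/1248967, -5539242/1248967, 289052/1248967]
step 2: P̄ = F·P·Fᵀ + Q = [1469149930/136137403 -1264666575/136137403 -1753292366/136137403; -1264666575/136137403 10123680073/136137403 4531798626/136137403; -1753292366/136137403 4531798626/136137403 3483536997/136137403]
step 2: y = z − H·x̄ = [-3314496/1248967, 2771122/1248967]
step 2: S = H·P̄·Hᵀ + R = [31206303699/136137403 -44851708691/136137403; -44851708691/136137403 69165343368/136137403]
step 2: K = P̄·Hᵀ·S⁻¹ = [-596362987260/1077726876317 -278635811385/1077726876317; -849692772199/1077726876317 -925610851537/1077726876317; 255714548994/1077726876317 -57363393522/1077726876317]
step 2: x' = x̄ + K·y = [-2659936993893/1077726876317, -4578557541772/1077726876317, -556465224872/1077726876317]
step 2: P' = (I − K·H)·P̄ = [980907857270/1077726876317 1749997597290/1077726876317 -302710469644/1077726876317; 1749997597290/1077726876317 3550607247472/1077726876317 -396702310944/1077726876317; -302710469644/1077726876317 -396702310944/1077726876317 3149644399431/1077726876317]

step 0: x' = [153/209, -1209/2299, -3869/4598], P' = [18/19 354/209 -184/209; 354/209 7874/2299 -3435/2299; -184/209 -3435/2299 71007/4598]
step 1: x' = [355139/1248967, -1354469/1248967, -3200883/1248967], P' = [142980086/136137403 257241198/136137403 -49817948/136137403; 257241198/136137403 517131632/136137403 -72290472/136137403; -49817948/136137403 -72290472/136137403 402635253/136137403]
step 2: x' = [-2659936993893/1077726876317, -4578557541772/1077726876317, -556465224872/1077726876317], P' = [980907857270/1077726876317 1749997597290/1077726876317 -302710469644/1077726876317; 1749997597290/1077726876317 3550607247472/1077726876317 -396702310944/1077726876317; -302710469644/1077726876317 -396702310944/1077726876317 3149644399431/1077726876317]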